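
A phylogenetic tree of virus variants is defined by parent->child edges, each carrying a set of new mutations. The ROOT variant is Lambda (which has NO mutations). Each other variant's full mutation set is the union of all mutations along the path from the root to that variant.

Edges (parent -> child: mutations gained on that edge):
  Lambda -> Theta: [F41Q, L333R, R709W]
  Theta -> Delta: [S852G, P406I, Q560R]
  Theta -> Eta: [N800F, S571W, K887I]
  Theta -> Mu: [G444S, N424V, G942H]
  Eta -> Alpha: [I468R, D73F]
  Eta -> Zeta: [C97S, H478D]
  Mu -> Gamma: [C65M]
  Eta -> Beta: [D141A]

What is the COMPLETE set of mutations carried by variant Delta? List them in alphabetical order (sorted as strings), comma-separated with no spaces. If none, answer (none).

At Lambda: gained [] -> total []
At Theta: gained ['F41Q', 'L333R', 'R709W'] -> total ['F41Q', 'L333R', 'R709W']
At Delta: gained ['S852G', 'P406I', 'Q560R'] -> total ['F41Q', 'L333R', 'P406I', 'Q560R', 'R709W', 'S852G']

Answer: F41Q,L333R,P406I,Q560R,R709W,S852G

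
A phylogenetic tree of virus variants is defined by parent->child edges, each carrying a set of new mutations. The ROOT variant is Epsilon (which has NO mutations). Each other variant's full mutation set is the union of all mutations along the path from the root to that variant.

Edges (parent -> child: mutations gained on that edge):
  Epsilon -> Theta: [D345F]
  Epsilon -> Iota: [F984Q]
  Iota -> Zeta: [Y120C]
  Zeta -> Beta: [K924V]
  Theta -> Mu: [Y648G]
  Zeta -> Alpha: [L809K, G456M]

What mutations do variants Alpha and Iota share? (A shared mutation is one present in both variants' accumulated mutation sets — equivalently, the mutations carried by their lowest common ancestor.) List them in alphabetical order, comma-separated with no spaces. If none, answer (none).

Accumulating mutations along path to Alpha:
  At Epsilon: gained [] -> total []
  At Iota: gained ['F984Q'] -> total ['F984Q']
  At Zeta: gained ['Y120C'] -> total ['F984Q', 'Y120C']
  At Alpha: gained ['L809K', 'G456M'] -> total ['F984Q', 'G456M', 'L809K', 'Y120C']
Mutations(Alpha) = ['F984Q', 'G456M', 'L809K', 'Y120C']
Accumulating mutations along path to Iota:
  At Epsilon: gained [] -> total []
  At Iota: gained ['F984Q'] -> total ['F984Q']
Mutations(Iota) = ['F984Q']
Intersection: ['F984Q', 'G456M', 'L809K', 'Y120C'] ∩ ['F984Q'] = ['F984Q']

Answer: F984Q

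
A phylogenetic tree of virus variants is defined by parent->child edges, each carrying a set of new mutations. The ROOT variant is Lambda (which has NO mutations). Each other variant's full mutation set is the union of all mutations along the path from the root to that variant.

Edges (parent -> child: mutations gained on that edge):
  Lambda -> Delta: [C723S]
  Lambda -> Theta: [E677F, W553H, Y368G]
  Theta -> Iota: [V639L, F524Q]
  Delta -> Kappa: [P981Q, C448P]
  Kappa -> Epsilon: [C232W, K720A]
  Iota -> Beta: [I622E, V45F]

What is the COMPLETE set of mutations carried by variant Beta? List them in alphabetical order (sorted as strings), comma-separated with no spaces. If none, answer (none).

At Lambda: gained [] -> total []
At Theta: gained ['E677F', 'W553H', 'Y368G'] -> total ['E677F', 'W553H', 'Y368G']
At Iota: gained ['V639L', 'F524Q'] -> total ['E677F', 'F524Q', 'V639L', 'W553H', 'Y368G']
At Beta: gained ['I622E', 'V45F'] -> total ['E677F', 'F524Q', 'I622E', 'V45F', 'V639L', 'W553H', 'Y368G']

Answer: E677F,F524Q,I622E,V45F,V639L,W553H,Y368G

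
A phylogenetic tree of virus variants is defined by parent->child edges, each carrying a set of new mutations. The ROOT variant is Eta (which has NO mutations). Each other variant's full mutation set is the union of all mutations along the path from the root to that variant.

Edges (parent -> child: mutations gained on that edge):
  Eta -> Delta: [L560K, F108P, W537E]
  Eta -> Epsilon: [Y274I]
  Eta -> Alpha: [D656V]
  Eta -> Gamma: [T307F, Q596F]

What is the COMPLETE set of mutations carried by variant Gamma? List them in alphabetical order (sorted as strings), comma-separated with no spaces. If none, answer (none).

At Eta: gained [] -> total []
At Gamma: gained ['T307F', 'Q596F'] -> total ['Q596F', 'T307F']

Answer: Q596F,T307F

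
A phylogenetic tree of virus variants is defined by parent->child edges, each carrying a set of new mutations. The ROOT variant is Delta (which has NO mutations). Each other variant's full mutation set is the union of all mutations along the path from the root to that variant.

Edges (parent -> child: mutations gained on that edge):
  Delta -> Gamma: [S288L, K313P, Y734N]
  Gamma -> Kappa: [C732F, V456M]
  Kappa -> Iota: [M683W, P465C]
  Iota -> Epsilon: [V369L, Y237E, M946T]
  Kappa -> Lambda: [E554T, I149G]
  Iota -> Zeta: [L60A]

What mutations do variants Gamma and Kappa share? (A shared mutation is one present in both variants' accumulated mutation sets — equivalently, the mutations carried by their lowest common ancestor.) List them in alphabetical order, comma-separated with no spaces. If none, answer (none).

Accumulating mutations along path to Gamma:
  At Delta: gained [] -> total []
  At Gamma: gained ['S288L', 'K313P', 'Y734N'] -> total ['K313P', 'S288L', 'Y734N']
Mutations(Gamma) = ['K313P', 'S288L', 'Y734N']
Accumulating mutations along path to Kappa:
  At Delta: gained [] -> total []
  At Gamma: gained ['S288L', 'K313P', 'Y734N'] -> total ['K313P', 'S288L', 'Y734N']
  At Kappa: gained ['C732F', 'V456M'] -> total ['C732F', 'K313P', 'S288L', 'V456M', 'Y734N']
Mutations(Kappa) = ['C732F', 'K313P', 'S288L', 'V456M', 'Y734N']
Intersection: ['K313P', 'S288L', 'Y734N'] ∩ ['C732F', 'K313P', 'S288L', 'V456M', 'Y734N'] = ['K313P', 'S288L', 'Y734N']

Answer: K313P,S288L,Y734N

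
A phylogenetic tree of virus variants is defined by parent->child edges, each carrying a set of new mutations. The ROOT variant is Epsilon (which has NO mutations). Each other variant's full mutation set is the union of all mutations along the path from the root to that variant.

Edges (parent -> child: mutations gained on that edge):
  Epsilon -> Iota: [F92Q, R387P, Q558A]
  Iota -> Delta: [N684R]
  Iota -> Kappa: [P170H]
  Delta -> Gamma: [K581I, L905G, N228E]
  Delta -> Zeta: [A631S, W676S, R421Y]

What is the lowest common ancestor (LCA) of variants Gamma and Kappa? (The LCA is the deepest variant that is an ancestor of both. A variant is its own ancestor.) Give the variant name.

Path from root to Gamma: Epsilon -> Iota -> Delta -> Gamma
  ancestors of Gamma: {Epsilon, Iota, Delta, Gamma}
Path from root to Kappa: Epsilon -> Iota -> Kappa
  ancestors of Kappa: {Epsilon, Iota, Kappa}
Common ancestors: {Epsilon, Iota}
Walk up from Kappa: Kappa (not in ancestors of Gamma), Iota (in ancestors of Gamma), Epsilon (in ancestors of Gamma)
Deepest common ancestor (LCA) = Iota

Answer: Iota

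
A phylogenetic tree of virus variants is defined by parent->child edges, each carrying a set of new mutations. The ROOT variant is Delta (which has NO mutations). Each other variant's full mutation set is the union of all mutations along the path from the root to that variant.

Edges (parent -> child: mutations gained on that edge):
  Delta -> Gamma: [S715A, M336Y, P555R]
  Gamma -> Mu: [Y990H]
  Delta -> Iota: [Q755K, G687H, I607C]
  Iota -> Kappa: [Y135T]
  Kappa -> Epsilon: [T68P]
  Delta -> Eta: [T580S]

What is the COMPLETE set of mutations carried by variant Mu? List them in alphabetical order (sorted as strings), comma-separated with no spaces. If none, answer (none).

At Delta: gained [] -> total []
At Gamma: gained ['S715A', 'M336Y', 'P555R'] -> total ['M336Y', 'P555R', 'S715A']
At Mu: gained ['Y990H'] -> total ['M336Y', 'P555R', 'S715A', 'Y990H']

Answer: M336Y,P555R,S715A,Y990H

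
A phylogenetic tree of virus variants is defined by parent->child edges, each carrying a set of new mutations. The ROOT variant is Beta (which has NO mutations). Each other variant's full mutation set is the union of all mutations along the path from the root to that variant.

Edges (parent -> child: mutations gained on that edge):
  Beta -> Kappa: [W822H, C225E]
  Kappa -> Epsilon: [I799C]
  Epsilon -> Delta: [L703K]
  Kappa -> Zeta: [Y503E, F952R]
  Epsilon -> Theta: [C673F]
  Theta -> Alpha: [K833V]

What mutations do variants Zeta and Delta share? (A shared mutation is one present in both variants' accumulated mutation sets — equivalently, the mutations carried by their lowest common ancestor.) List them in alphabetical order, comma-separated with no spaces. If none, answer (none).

Accumulating mutations along path to Zeta:
  At Beta: gained [] -> total []
  At Kappa: gained ['W822H', 'C225E'] -> total ['C225E', 'W822H']
  At Zeta: gained ['Y503E', 'F952R'] -> total ['C225E', 'F952R', 'W822H', 'Y503E']
Mutations(Zeta) = ['C225E', 'F952R', 'W822H', 'Y503E']
Accumulating mutations along path to Delta:
  At Beta: gained [] -> total []
  At Kappa: gained ['W822H', 'C225E'] -> total ['C225E', 'W822H']
  At Epsilon: gained ['I799C'] -> total ['C225E', 'I799C', 'W822H']
  At Delta: gained ['L703K'] -> total ['C225E', 'I799C', 'L703K', 'W822H']
Mutations(Delta) = ['C225E', 'I799C', 'L703K', 'W822H']
Intersection: ['C225E', 'F952R', 'W822H', 'Y503E'] ∩ ['C225E', 'I799C', 'L703K', 'W822H'] = ['C225E', 'W822H']

Answer: C225E,W822H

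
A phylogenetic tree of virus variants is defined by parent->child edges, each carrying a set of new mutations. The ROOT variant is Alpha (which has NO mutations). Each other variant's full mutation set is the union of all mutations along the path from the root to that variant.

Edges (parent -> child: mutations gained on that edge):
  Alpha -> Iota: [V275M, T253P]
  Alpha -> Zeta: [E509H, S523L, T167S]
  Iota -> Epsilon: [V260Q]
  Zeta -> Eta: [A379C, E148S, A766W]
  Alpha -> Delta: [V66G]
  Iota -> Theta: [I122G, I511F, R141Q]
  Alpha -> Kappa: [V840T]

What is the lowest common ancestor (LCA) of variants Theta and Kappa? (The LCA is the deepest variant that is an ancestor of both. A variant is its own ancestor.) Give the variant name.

Answer: Alpha

Derivation:
Path from root to Theta: Alpha -> Iota -> Theta
  ancestors of Theta: {Alpha, Iota, Theta}
Path from root to Kappa: Alpha -> Kappa
  ancestors of Kappa: {Alpha, Kappa}
Common ancestors: {Alpha}
Walk up from Kappa: Kappa (not in ancestors of Theta), Alpha (in ancestors of Theta)
Deepest common ancestor (LCA) = Alpha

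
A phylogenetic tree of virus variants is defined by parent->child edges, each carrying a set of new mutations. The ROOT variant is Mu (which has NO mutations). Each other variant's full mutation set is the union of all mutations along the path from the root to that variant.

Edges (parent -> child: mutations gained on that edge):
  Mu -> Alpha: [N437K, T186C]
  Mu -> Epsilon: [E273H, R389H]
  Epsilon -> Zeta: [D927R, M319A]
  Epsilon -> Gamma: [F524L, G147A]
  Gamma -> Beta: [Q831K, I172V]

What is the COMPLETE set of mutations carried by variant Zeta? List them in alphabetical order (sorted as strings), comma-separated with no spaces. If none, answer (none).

Answer: D927R,E273H,M319A,R389H

Derivation:
At Mu: gained [] -> total []
At Epsilon: gained ['E273H', 'R389H'] -> total ['E273H', 'R389H']
At Zeta: gained ['D927R', 'M319A'] -> total ['D927R', 'E273H', 'M319A', 'R389H']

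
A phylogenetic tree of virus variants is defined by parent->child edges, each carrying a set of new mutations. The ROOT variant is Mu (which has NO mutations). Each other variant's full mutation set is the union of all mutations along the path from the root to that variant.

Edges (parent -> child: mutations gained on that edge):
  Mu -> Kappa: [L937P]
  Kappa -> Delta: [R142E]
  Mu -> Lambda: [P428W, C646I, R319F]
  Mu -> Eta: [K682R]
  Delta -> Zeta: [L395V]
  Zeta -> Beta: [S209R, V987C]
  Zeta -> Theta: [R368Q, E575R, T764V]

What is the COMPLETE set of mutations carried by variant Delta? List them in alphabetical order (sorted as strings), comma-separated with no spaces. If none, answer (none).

Answer: L937P,R142E

Derivation:
At Mu: gained [] -> total []
At Kappa: gained ['L937P'] -> total ['L937P']
At Delta: gained ['R142E'] -> total ['L937P', 'R142E']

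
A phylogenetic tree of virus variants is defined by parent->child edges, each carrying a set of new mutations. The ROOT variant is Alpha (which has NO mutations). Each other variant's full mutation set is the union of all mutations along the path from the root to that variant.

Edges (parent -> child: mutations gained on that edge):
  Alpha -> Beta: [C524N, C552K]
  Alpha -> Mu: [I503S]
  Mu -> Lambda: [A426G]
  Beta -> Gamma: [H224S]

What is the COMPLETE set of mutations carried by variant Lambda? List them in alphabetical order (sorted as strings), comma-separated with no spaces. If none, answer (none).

At Alpha: gained [] -> total []
At Mu: gained ['I503S'] -> total ['I503S']
At Lambda: gained ['A426G'] -> total ['A426G', 'I503S']

Answer: A426G,I503S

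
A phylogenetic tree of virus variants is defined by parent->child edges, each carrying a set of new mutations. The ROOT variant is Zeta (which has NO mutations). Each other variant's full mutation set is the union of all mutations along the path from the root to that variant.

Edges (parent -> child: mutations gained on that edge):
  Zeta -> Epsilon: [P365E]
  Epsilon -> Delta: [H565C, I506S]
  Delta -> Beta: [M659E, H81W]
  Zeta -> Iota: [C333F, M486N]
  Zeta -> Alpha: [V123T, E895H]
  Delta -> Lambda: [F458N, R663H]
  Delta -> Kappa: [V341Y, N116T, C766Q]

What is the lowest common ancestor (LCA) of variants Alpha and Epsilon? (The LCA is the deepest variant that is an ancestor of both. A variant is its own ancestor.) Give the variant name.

Path from root to Alpha: Zeta -> Alpha
  ancestors of Alpha: {Zeta, Alpha}
Path from root to Epsilon: Zeta -> Epsilon
  ancestors of Epsilon: {Zeta, Epsilon}
Common ancestors: {Zeta}
Walk up from Epsilon: Epsilon (not in ancestors of Alpha), Zeta (in ancestors of Alpha)
Deepest common ancestor (LCA) = Zeta

Answer: Zeta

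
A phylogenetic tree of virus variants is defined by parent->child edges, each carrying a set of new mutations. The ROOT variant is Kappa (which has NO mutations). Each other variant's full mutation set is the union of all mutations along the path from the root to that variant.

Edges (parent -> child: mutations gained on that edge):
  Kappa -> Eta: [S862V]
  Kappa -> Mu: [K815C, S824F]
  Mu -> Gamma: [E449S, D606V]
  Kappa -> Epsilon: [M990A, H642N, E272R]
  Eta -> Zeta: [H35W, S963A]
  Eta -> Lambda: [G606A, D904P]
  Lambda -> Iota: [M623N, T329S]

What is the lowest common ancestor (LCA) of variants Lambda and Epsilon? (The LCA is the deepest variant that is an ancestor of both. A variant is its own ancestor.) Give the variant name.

Answer: Kappa

Derivation:
Path from root to Lambda: Kappa -> Eta -> Lambda
  ancestors of Lambda: {Kappa, Eta, Lambda}
Path from root to Epsilon: Kappa -> Epsilon
  ancestors of Epsilon: {Kappa, Epsilon}
Common ancestors: {Kappa}
Walk up from Epsilon: Epsilon (not in ancestors of Lambda), Kappa (in ancestors of Lambda)
Deepest common ancestor (LCA) = Kappa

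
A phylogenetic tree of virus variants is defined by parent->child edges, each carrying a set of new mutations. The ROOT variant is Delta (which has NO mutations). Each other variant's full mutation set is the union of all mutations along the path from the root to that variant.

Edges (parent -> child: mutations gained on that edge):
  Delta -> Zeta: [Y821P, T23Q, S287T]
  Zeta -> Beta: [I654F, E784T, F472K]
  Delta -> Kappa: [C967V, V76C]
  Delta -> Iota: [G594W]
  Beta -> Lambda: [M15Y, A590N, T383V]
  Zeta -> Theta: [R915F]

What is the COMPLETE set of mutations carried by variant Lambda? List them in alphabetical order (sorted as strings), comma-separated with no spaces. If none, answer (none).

At Delta: gained [] -> total []
At Zeta: gained ['Y821P', 'T23Q', 'S287T'] -> total ['S287T', 'T23Q', 'Y821P']
At Beta: gained ['I654F', 'E784T', 'F472K'] -> total ['E784T', 'F472K', 'I654F', 'S287T', 'T23Q', 'Y821P']
At Lambda: gained ['M15Y', 'A590N', 'T383V'] -> total ['A590N', 'E784T', 'F472K', 'I654F', 'M15Y', 'S287T', 'T23Q', 'T383V', 'Y821P']

Answer: A590N,E784T,F472K,I654F,M15Y,S287T,T23Q,T383V,Y821P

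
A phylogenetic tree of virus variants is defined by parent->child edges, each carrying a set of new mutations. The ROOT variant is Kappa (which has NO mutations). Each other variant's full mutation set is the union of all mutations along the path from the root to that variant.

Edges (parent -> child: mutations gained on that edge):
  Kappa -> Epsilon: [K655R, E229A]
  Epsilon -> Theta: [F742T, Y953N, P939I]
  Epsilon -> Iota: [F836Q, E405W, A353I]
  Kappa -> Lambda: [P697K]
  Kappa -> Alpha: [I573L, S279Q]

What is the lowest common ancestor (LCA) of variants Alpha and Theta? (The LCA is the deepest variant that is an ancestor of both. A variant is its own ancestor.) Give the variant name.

Path from root to Alpha: Kappa -> Alpha
  ancestors of Alpha: {Kappa, Alpha}
Path from root to Theta: Kappa -> Epsilon -> Theta
  ancestors of Theta: {Kappa, Epsilon, Theta}
Common ancestors: {Kappa}
Walk up from Theta: Theta (not in ancestors of Alpha), Epsilon (not in ancestors of Alpha), Kappa (in ancestors of Alpha)
Deepest common ancestor (LCA) = Kappa

Answer: Kappa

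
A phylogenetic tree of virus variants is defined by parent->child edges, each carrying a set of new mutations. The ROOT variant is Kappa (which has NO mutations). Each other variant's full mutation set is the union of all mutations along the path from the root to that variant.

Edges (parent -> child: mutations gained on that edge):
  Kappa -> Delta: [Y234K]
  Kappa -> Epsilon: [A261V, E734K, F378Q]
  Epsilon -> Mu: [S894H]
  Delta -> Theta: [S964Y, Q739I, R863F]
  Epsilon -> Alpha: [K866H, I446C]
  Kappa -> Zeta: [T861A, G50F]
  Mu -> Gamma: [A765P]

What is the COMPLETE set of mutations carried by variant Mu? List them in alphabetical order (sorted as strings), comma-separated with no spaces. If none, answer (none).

At Kappa: gained [] -> total []
At Epsilon: gained ['A261V', 'E734K', 'F378Q'] -> total ['A261V', 'E734K', 'F378Q']
At Mu: gained ['S894H'] -> total ['A261V', 'E734K', 'F378Q', 'S894H']

Answer: A261V,E734K,F378Q,S894H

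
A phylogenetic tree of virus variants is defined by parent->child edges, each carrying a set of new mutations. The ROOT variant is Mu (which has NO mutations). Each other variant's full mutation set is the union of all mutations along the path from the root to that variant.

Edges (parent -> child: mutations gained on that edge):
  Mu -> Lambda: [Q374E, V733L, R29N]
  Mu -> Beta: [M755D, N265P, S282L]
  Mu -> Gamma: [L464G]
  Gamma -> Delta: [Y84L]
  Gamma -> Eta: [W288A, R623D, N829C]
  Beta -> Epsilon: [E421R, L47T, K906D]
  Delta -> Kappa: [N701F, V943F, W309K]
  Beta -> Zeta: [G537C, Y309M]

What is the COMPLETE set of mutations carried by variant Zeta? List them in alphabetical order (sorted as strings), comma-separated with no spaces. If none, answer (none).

At Mu: gained [] -> total []
At Beta: gained ['M755D', 'N265P', 'S282L'] -> total ['M755D', 'N265P', 'S282L']
At Zeta: gained ['G537C', 'Y309M'] -> total ['G537C', 'M755D', 'N265P', 'S282L', 'Y309M']

Answer: G537C,M755D,N265P,S282L,Y309M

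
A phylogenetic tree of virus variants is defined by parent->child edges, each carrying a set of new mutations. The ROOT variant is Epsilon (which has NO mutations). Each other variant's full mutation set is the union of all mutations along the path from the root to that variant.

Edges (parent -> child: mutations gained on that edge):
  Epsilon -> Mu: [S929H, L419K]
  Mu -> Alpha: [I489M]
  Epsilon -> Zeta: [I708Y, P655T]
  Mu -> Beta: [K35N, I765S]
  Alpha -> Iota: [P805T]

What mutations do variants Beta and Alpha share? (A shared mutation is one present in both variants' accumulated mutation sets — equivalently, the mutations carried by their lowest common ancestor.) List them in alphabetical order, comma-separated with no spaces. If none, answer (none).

Answer: L419K,S929H

Derivation:
Accumulating mutations along path to Beta:
  At Epsilon: gained [] -> total []
  At Mu: gained ['S929H', 'L419K'] -> total ['L419K', 'S929H']
  At Beta: gained ['K35N', 'I765S'] -> total ['I765S', 'K35N', 'L419K', 'S929H']
Mutations(Beta) = ['I765S', 'K35N', 'L419K', 'S929H']
Accumulating mutations along path to Alpha:
  At Epsilon: gained [] -> total []
  At Mu: gained ['S929H', 'L419K'] -> total ['L419K', 'S929H']
  At Alpha: gained ['I489M'] -> total ['I489M', 'L419K', 'S929H']
Mutations(Alpha) = ['I489M', 'L419K', 'S929H']
Intersection: ['I765S', 'K35N', 'L419K', 'S929H'] ∩ ['I489M', 'L419K', 'S929H'] = ['L419K', 'S929H']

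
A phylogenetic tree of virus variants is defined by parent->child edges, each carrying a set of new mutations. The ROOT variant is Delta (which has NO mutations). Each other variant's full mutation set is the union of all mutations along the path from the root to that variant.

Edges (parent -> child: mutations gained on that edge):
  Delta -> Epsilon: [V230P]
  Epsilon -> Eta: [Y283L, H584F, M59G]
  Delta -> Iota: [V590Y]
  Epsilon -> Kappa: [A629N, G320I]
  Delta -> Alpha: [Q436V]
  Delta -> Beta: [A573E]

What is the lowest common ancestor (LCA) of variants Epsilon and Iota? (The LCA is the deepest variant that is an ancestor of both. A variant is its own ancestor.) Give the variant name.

Answer: Delta

Derivation:
Path from root to Epsilon: Delta -> Epsilon
  ancestors of Epsilon: {Delta, Epsilon}
Path from root to Iota: Delta -> Iota
  ancestors of Iota: {Delta, Iota}
Common ancestors: {Delta}
Walk up from Iota: Iota (not in ancestors of Epsilon), Delta (in ancestors of Epsilon)
Deepest common ancestor (LCA) = Delta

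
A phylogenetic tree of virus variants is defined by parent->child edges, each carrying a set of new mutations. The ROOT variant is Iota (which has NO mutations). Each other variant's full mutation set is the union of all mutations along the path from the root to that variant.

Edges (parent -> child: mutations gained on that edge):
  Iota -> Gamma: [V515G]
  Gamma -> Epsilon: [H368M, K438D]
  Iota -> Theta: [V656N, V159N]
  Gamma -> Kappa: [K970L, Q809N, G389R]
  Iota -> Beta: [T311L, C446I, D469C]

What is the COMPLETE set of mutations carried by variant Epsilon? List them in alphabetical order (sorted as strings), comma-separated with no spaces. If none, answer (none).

At Iota: gained [] -> total []
At Gamma: gained ['V515G'] -> total ['V515G']
At Epsilon: gained ['H368M', 'K438D'] -> total ['H368M', 'K438D', 'V515G']

Answer: H368M,K438D,V515G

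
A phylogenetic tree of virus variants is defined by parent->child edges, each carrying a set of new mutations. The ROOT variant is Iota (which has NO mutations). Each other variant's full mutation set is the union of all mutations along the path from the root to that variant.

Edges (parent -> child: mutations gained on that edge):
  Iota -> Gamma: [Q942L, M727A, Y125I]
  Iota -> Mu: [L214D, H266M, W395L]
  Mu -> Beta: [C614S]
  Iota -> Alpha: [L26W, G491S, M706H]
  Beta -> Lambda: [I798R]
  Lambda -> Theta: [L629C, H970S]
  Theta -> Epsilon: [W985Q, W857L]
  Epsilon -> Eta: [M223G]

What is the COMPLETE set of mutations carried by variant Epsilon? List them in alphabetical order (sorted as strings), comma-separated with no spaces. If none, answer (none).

At Iota: gained [] -> total []
At Mu: gained ['L214D', 'H266M', 'W395L'] -> total ['H266M', 'L214D', 'W395L']
At Beta: gained ['C614S'] -> total ['C614S', 'H266M', 'L214D', 'W395L']
At Lambda: gained ['I798R'] -> total ['C614S', 'H266M', 'I798R', 'L214D', 'W395L']
At Theta: gained ['L629C', 'H970S'] -> total ['C614S', 'H266M', 'H970S', 'I798R', 'L214D', 'L629C', 'W395L']
At Epsilon: gained ['W985Q', 'W857L'] -> total ['C614S', 'H266M', 'H970S', 'I798R', 'L214D', 'L629C', 'W395L', 'W857L', 'W985Q']

Answer: C614S,H266M,H970S,I798R,L214D,L629C,W395L,W857L,W985Q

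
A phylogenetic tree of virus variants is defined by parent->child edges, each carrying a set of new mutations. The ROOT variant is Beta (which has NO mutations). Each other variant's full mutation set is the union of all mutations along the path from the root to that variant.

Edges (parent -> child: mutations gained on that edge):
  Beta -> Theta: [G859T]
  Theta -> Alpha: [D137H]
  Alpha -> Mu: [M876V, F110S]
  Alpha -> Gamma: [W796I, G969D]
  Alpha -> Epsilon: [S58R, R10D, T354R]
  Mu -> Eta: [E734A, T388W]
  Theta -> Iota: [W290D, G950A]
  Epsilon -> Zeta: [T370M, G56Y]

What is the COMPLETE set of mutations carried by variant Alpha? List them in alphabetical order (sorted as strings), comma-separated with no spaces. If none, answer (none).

Answer: D137H,G859T

Derivation:
At Beta: gained [] -> total []
At Theta: gained ['G859T'] -> total ['G859T']
At Alpha: gained ['D137H'] -> total ['D137H', 'G859T']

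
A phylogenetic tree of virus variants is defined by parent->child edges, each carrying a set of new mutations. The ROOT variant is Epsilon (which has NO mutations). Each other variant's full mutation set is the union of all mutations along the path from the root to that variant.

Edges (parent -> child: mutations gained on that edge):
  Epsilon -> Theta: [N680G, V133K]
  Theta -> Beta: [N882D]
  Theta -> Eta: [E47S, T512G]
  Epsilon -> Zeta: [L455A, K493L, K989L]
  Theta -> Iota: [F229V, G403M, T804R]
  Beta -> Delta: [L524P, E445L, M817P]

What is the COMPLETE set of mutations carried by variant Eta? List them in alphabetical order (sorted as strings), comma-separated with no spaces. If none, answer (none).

At Epsilon: gained [] -> total []
At Theta: gained ['N680G', 'V133K'] -> total ['N680G', 'V133K']
At Eta: gained ['E47S', 'T512G'] -> total ['E47S', 'N680G', 'T512G', 'V133K']

Answer: E47S,N680G,T512G,V133K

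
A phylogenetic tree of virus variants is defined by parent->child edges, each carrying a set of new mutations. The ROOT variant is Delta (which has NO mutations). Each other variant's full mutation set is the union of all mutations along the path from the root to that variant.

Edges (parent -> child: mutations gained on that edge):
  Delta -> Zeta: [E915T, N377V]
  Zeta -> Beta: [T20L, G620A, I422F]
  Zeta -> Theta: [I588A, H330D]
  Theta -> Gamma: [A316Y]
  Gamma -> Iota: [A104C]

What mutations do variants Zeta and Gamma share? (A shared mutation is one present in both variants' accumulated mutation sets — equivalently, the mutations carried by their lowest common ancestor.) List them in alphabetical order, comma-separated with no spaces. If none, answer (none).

Answer: E915T,N377V

Derivation:
Accumulating mutations along path to Zeta:
  At Delta: gained [] -> total []
  At Zeta: gained ['E915T', 'N377V'] -> total ['E915T', 'N377V']
Mutations(Zeta) = ['E915T', 'N377V']
Accumulating mutations along path to Gamma:
  At Delta: gained [] -> total []
  At Zeta: gained ['E915T', 'N377V'] -> total ['E915T', 'N377V']
  At Theta: gained ['I588A', 'H330D'] -> total ['E915T', 'H330D', 'I588A', 'N377V']
  At Gamma: gained ['A316Y'] -> total ['A316Y', 'E915T', 'H330D', 'I588A', 'N377V']
Mutations(Gamma) = ['A316Y', 'E915T', 'H330D', 'I588A', 'N377V']
Intersection: ['E915T', 'N377V'] ∩ ['A316Y', 'E915T', 'H330D', 'I588A', 'N377V'] = ['E915T', 'N377V']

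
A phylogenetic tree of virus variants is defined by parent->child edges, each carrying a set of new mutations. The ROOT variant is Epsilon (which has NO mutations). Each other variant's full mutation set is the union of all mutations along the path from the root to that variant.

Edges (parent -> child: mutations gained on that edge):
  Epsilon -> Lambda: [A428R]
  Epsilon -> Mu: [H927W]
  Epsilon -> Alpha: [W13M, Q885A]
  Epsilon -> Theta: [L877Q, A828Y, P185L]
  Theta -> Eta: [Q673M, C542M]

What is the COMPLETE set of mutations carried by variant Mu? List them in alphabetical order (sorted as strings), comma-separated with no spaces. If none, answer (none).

Answer: H927W

Derivation:
At Epsilon: gained [] -> total []
At Mu: gained ['H927W'] -> total ['H927W']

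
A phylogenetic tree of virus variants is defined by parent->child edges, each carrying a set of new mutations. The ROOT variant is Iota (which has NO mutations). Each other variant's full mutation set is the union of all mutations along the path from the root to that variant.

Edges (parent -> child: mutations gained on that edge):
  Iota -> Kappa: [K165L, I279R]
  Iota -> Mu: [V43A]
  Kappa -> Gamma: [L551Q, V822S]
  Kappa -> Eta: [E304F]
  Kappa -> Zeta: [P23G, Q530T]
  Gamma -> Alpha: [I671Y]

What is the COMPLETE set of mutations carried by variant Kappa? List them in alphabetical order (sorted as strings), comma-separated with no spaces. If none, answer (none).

At Iota: gained [] -> total []
At Kappa: gained ['K165L', 'I279R'] -> total ['I279R', 'K165L']

Answer: I279R,K165L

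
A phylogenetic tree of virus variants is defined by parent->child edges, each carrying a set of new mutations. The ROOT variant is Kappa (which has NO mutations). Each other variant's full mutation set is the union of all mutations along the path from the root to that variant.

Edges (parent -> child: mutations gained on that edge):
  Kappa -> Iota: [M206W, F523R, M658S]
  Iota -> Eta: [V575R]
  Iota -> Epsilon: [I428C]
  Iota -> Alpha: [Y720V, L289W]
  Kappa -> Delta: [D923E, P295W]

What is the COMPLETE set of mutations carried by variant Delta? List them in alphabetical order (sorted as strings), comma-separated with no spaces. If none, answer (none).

At Kappa: gained [] -> total []
At Delta: gained ['D923E', 'P295W'] -> total ['D923E', 'P295W']

Answer: D923E,P295W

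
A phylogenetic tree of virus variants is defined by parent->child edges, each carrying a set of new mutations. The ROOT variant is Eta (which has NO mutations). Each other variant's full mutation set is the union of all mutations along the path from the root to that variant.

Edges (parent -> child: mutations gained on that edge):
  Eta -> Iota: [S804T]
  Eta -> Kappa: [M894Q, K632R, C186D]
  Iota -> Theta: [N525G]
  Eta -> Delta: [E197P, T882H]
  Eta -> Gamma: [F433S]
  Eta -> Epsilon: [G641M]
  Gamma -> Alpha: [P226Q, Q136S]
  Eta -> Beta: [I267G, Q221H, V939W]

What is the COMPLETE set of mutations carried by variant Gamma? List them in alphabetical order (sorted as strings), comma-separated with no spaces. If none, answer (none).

Answer: F433S

Derivation:
At Eta: gained [] -> total []
At Gamma: gained ['F433S'] -> total ['F433S']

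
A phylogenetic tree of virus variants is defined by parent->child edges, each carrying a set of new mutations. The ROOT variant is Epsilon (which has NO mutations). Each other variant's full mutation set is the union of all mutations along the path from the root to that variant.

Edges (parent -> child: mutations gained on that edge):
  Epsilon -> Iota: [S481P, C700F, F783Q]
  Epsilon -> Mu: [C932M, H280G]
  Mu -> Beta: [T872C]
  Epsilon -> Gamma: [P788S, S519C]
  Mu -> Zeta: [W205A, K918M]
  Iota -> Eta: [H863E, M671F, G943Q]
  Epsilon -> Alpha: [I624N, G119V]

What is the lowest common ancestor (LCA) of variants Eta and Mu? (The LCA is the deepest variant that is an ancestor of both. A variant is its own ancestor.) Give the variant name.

Answer: Epsilon

Derivation:
Path from root to Eta: Epsilon -> Iota -> Eta
  ancestors of Eta: {Epsilon, Iota, Eta}
Path from root to Mu: Epsilon -> Mu
  ancestors of Mu: {Epsilon, Mu}
Common ancestors: {Epsilon}
Walk up from Mu: Mu (not in ancestors of Eta), Epsilon (in ancestors of Eta)
Deepest common ancestor (LCA) = Epsilon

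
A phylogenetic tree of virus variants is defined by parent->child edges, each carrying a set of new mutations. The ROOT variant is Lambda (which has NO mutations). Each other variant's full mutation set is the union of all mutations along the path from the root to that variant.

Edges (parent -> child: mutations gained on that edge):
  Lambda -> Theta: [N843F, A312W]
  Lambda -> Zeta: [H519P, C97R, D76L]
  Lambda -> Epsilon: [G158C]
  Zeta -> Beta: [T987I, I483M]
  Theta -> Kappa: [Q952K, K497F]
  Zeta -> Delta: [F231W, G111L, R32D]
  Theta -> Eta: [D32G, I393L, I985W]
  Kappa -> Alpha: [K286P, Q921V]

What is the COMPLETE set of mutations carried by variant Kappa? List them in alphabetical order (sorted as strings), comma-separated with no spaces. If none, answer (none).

At Lambda: gained [] -> total []
At Theta: gained ['N843F', 'A312W'] -> total ['A312W', 'N843F']
At Kappa: gained ['Q952K', 'K497F'] -> total ['A312W', 'K497F', 'N843F', 'Q952K']

Answer: A312W,K497F,N843F,Q952K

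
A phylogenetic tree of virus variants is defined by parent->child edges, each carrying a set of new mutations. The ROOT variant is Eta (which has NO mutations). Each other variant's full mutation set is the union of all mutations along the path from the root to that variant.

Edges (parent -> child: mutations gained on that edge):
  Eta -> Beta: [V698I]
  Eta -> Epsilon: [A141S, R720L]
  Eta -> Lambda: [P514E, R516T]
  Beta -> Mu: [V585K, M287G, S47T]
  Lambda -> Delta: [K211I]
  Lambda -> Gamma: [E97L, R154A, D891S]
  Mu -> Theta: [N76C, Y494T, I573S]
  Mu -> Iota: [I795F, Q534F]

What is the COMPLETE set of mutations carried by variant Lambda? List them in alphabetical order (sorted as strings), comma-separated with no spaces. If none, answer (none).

At Eta: gained [] -> total []
At Lambda: gained ['P514E', 'R516T'] -> total ['P514E', 'R516T']

Answer: P514E,R516T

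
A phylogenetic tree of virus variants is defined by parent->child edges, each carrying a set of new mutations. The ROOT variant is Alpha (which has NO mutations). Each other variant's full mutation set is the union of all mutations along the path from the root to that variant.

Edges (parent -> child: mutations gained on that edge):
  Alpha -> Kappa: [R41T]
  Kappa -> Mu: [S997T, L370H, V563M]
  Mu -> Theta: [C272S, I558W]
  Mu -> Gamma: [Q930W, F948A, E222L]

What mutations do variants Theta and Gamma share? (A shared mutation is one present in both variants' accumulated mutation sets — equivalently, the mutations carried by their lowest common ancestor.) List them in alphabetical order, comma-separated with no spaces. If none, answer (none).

Answer: L370H,R41T,S997T,V563M

Derivation:
Accumulating mutations along path to Theta:
  At Alpha: gained [] -> total []
  At Kappa: gained ['R41T'] -> total ['R41T']
  At Mu: gained ['S997T', 'L370H', 'V563M'] -> total ['L370H', 'R41T', 'S997T', 'V563M']
  At Theta: gained ['C272S', 'I558W'] -> total ['C272S', 'I558W', 'L370H', 'R41T', 'S997T', 'V563M']
Mutations(Theta) = ['C272S', 'I558W', 'L370H', 'R41T', 'S997T', 'V563M']
Accumulating mutations along path to Gamma:
  At Alpha: gained [] -> total []
  At Kappa: gained ['R41T'] -> total ['R41T']
  At Mu: gained ['S997T', 'L370H', 'V563M'] -> total ['L370H', 'R41T', 'S997T', 'V563M']
  At Gamma: gained ['Q930W', 'F948A', 'E222L'] -> total ['E222L', 'F948A', 'L370H', 'Q930W', 'R41T', 'S997T', 'V563M']
Mutations(Gamma) = ['E222L', 'F948A', 'L370H', 'Q930W', 'R41T', 'S997T', 'V563M']
Intersection: ['C272S', 'I558W', 'L370H', 'R41T', 'S997T', 'V563M'] ∩ ['E222L', 'F948A', 'L370H', 'Q930W', 'R41T', 'S997T', 'V563M'] = ['L370H', 'R41T', 'S997T', 'V563M']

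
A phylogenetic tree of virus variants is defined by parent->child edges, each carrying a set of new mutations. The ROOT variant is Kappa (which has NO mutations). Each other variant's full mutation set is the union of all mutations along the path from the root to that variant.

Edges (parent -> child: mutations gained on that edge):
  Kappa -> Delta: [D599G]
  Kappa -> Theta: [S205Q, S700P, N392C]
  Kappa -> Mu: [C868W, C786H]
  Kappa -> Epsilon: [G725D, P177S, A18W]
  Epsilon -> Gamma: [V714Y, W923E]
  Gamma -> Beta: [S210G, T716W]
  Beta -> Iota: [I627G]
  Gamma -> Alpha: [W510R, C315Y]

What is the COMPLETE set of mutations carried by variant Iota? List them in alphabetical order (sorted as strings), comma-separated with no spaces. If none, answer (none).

Answer: A18W,G725D,I627G,P177S,S210G,T716W,V714Y,W923E

Derivation:
At Kappa: gained [] -> total []
At Epsilon: gained ['G725D', 'P177S', 'A18W'] -> total ['A18W', 'G725D', 'P177S']
At Gamma: gained ['V714Y', 'W923E'] -> total ['A18W', 'G725D', 'P177S', 'V714Y', 'W923E']
At Beta: gained ['S210G', 'T716W'] -> total ['A18W', 'G725D', 'P177S', 'S210G', 'T716W', 'V714Y', 'W923E']
At Iota: gained ['I627G'] -> total ['A18W', 'G725D', 'I627G', 'P177S', 'S210G', 'T716W', 'V714Y', 'W923E']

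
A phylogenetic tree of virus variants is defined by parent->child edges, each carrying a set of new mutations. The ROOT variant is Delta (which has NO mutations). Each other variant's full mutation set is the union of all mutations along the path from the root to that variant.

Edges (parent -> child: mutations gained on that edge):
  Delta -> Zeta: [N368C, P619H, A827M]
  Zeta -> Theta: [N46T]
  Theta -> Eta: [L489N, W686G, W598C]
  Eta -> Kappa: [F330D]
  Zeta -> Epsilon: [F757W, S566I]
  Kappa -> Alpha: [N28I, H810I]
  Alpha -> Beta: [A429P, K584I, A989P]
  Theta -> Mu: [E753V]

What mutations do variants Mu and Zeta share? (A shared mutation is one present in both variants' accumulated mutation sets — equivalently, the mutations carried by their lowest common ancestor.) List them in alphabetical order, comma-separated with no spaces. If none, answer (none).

Accumulating mutations along path to Mu:
  At Delta: gained [] -> total []
  At Zeta: gained ['N368C', 'P619H', 'A827M'] -> total ['A827M', 'N368C', 'P619H']
  At Theta: gained ['N46T'] -> total ['A827M', 'N368C', 'N46T', 'P619H']
  At Mu: gained ['E753V'] -> total ['A827M', 'E753V', 'N368C', 'N46T', 'P619H']
Mutations(Mu) = ['A827M', 'E753V', 'N368C', 'N46T', 'P619H']
Accumulating mutations along path to Zeta:
  At Delta: gained [] -> total []
  At Zeta: gained ['N368C', 'P619H', 'A827M'] -> total ['A827M', 'N368C', 'P619H']
Mutations(Zeta) = ['A827M', 'N368C', 'P619H']
Intersection: ['A827M', 'E753V', 'N368C', 'N46T', 'P619H'] ∩ ['A827M', 'N368C', 'P619H'] = ['A827M', 'N368C', 'P619H']

Answer: A827M,N368C,P619H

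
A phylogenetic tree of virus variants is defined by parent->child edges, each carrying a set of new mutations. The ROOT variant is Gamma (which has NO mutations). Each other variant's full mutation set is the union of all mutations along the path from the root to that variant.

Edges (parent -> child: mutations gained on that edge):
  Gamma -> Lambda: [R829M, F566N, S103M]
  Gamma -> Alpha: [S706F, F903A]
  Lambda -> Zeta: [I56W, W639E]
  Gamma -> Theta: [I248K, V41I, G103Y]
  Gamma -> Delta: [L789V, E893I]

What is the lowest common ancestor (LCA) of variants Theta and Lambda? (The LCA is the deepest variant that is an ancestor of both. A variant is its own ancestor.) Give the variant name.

Answer: Gamma

Derivation:
Path from root to Theta: Gamma -> Theta
  ancestors of Theta: {Gamma, Theta}
Path from root to Lambda: Gamma -> Lambda
  ancestors of Lambda: {Gamma, Lambda}
Common ancestors: {Gamma}
Walk up from Lambda: Lambda (not in ancestors of Theta), Gamma (in ancestors of Theta)
Deepest common ancestor (LCA) = Gamma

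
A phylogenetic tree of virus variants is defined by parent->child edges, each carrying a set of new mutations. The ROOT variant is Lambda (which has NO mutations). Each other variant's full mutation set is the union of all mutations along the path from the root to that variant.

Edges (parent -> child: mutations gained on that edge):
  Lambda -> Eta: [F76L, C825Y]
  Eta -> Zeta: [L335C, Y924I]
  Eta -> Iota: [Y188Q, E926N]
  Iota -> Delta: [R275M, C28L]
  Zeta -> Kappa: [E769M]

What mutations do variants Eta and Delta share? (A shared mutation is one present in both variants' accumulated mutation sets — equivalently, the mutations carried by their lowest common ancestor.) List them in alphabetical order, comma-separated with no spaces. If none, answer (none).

Answer: C825Y,F76L

Derivation:
Accumulating mutations along path to Eta:
  At Lambda: gained [] -> total []
  At Eta: gained ['F76L', 'C825Y'] -> total ['C825Y', 'F76L']
Mutations(Eta) = ['C825Y', 'F76L']
Accumulating mutations along path to Delta:
  At Lambda: gained [] -> total []
  At Eta: gained ['F76L', 'C825Y'] -> total ['C825Y', 'F76L']
  At Iota: gained ['Y188Q', 'E926N'] -> total ['C825Y', 'E926N', 'F76L', 'Y188Q']
  At Delta: gained ['R275M', 'C28L'] -> total ['C28L', 'C825Y', 'E926N', 'F76L', 'R275M', 'Y188Q']
Mutations(Delta) = ['C28L', 'C825Y', 'E926N', 'F76L', 'R275M', 'Y188Q']
Intersection: ['C825Y', 'F76L'] ∩ ['C28L', 'C825Y', 'E926N', 'F76L', 'R275M', 'Y188Q'] = ['C825Y', 'F76L']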